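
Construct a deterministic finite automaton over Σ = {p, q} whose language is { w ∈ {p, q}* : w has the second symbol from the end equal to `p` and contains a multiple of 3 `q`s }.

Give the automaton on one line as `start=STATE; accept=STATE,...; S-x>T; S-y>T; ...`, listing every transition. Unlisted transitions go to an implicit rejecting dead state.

Run two small machines in parallel and take their product. The first has 7 states tracking the last 2 symbols read; the second has 3 states tracking the count of `q`s modulo 3. A product state is a pair (one from each), accepting exactly when both do. After merging equivalent states the machine shrinks.
A 7-state machine:
       p  q 
>  A   B  C 
   B   D  C 
   C   C  E 
 * D   D  C 
   E   F  A 
   F   F  G 
 * G   B  C 
(> = start, * = accepting)

start=A; accept=D,G; A-p>B; A-q>C; B-p>D; B-q>C; C-p>C; C-q>E; D-p>D; D-q>C; E-p>F; E-q>A; F-p>F; F-q>G; G-p>B; G-q>C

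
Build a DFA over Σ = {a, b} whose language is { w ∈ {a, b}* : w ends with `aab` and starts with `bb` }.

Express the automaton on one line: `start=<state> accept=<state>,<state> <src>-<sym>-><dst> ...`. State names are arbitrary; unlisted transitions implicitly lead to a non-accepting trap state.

start=q0 accept=q9 q0-a->q1 q0-b->q2 q1-a->q3 q1-b->q4 q2-a->q1 q2-b->q5 q3-a->q3 q3-b->q6 q4-a->q1 q4-b->q4 q5-a->q7 q5-b->q5 q6-a->q1 q6-b->q4 q7-a->q8 q7-b->q5 q8-a->q8 q8-b->q9 q9-a->q7 q9-b->q5

Handle the two conditions separately and then intersect. One (4 states) tracks how much of the suffix `aab` has currently been matched; the other (4 states) tracks whether the input so far still matches the prefix `bb`. Each combined state is a pair, one component from each; accept when both components accept.
With 10 states:
        a   b  
>  q0   q1  q2 
   q1   q3  q4 
   q2   q1  q5 
   q3   q3  q6 
   q4   q1  q4 
   q5   q7  q5 
   q6   q1  q4 
   q7   q8  q5 
   q8   q8  q9 
 * q9   q7  q5 
(> = start, * = accepting)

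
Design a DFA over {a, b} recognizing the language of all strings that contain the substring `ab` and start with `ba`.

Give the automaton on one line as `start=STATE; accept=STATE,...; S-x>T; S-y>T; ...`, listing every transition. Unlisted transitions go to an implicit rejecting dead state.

Run two small machines in parallel and take their product. The first has 3 states tracking whether and how much of `ab` has been seen; the second has 4 states tracking whether the input so far still matches the prefix `ba`. A product state is a pair (one from each), accepting exactly when both do.
        a   b  
>  S0   S1  S2 
   S1   S1  S3 
   S2   S4  S5 
   S3   S3  S3 
   S4   S4  S6 
   S5   S1  S5 
 * S6   S6  S6 
(> = start, * = accepting)

start=S0; accept=S6; S0-a>S1; S0-b>S2; S1-a>S1; S1-b>S3; S2-a>S4; S2-b>S5; S3-a>S3; S3-b>S3; S4-a>S4; S4-b>S6; S5-a>S1; S5-b>S5; S6-a>S6; S6-b>S6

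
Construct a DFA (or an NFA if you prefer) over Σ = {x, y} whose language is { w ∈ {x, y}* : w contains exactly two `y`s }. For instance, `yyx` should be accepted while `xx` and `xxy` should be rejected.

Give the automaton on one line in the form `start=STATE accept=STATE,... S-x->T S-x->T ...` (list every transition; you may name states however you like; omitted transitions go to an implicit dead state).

start=S0 accept=S2 S0-x->S0 S0-y->S1 S1-x->S1 S1-y->S2 S2-x->S2 S2-y->S3 S3-x->S3 S3-y->S3

Only the number of `y`s matters, and only up to 3. Make a chain S0 → S1 → S2 → S3 advanced by each `y` (with S3 absorbing); every other symbol self-loops. The accepting set is {S2}.
A 4-state machine:
        x   y  
>  S0   S0  S1 
   S1   S1  S2 
 * S2   S2  S3 
   S3   S3  S3 
(> = start, * = accepting)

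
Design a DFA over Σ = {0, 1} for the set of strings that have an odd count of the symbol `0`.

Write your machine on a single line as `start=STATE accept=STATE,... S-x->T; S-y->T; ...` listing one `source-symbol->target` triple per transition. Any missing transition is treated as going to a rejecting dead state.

start=q0; accept=q1; q0-0->q1; q0-1->q0; q1-0->q0; q1-1->q1

Keep the running count of `0`s modulo 2: each `0` advances along the cycle q0 → q1 → q0 while other symbols loop. Accept at q1.
        0   1  
>  q0   q1  q0 
 * q1   q0  q1 
(> = start, * = accepting)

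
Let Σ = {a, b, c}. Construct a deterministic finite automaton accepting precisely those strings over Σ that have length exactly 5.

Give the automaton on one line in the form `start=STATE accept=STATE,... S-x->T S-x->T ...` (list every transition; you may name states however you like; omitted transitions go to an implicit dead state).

start=q0 accept=q5 q0-a->q1 q0-b->q1 q0-c->q1 q1-a->q2 q1-b->q2 q1-c->q2 q2-a->q3 q2-b->q3 q2-c->q3 q3-a->q4 q3-b->q4 q3-c->q4 q4-a->q5 q4-b->q5 q4-c->q5 q5-a->q6 q5-b->q6 q5-c->q6 q6-a->q6 q6-b->q6 q6-c->q6

We only need to distinguish lengths 0, 1, …, 5, and '>5'. Chain q0 → q1 → q2 → q3 → q4 → q5 → q6 on every symbol, with q6 looping. Accepting states: {q5}.
7 states suffice.
        a   b   c  
>  q0   q1  q1  q1 
   q1   q2  q2  q2 
   q2   q3  q3  q3 
   q3   q4  q4  q4 
   q4   q5  q5  q5 
 * q5   q6  q6  q6 
   q6   q6  q6  q6 
(> = start, * = accepting)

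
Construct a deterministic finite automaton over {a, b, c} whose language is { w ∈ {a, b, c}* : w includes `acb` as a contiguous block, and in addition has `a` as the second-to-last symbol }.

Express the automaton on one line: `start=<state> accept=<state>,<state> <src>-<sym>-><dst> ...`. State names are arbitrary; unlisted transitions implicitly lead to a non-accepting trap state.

start=q0 accept=q5,q6 q0-a->q1 q0-b->q0 q0-c->q0 q1-a->q1 q1-b->q0 q1-c->q2 q2-a->q1 q2-b->q3 q2-c->q0 q3-a->q4 q3-b->q3 q3-c->q3 q4-a->q5 q4-b->q6 q4-c->q6 q5-a->q5 q5-b->q6 q5-c->q6 q6-a->q4 q6-b->q3 q6-c->q3

Run two small machines in parallel and take their product. The first has 4 states tracking whether and how much of `acb` has been seen; the second has 13 states tracking the last 2 symbols read. A product state is a pair (one from each), accepting exactly when both do. Equivalent product states are then merged.
        a   b   c  
>  q0   q1  q0  q0 
   q1   q1  q0  q2 
   q2   q1  q3  q0 
   q3   q4  q3  q3 
   q4   q5  q6  q6 
 * q5   q5  q6  q6 
 * q6   q4  q3  q3 
(> = start, * = accepting)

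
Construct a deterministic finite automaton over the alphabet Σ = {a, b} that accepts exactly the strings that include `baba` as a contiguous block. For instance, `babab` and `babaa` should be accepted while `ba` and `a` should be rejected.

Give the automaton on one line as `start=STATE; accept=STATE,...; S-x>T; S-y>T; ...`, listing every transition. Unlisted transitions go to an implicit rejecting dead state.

States s0..s3 record the length of the longest prefix of `baba` that matches the current input suffix. Reaching s4 means `baba` has been seen, and we stay there forever. Accept from s4.
        a   b  
>  s0   s0  s1 
   s1   s2  s1 
   s2   s0  s3 
   s3   s4  s1 
 * s4   s4  s4 
(> = start, * = accepting)

start=s0; accept=s4; s0-a>s0; s0-b>s1; s1-a>s2; s1-b>s1; s2-a>s0; s2-b>s3; s3-a>s4; s3-b>s1; s4-a>s4; s4-b>s4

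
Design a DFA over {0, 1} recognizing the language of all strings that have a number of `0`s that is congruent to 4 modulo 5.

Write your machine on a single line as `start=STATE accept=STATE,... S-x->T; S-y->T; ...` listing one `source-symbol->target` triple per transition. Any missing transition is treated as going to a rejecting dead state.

The only thing that matters is how many `0`s have appeared, reduced mod 5. Use one state per residue: S0 for 0, …, S4 for 4. Reading `0` moves to the next residue; anything else stays put. S4 is accepting.
        0   1  
>  S0   S1  S0 
   S1   S2  S1 
   S2   S3  S2 
   S3   S4  S3 
 * S4   S0  S4 
(> = start, * = accepting)

start=S0; accept=S4; S0-0->S1; S0-1->S0; S1-0->S2; S1-1->S1; S2-0->S3; S2-1->S2; S3-0->S4; S3-1->S3; S4-0->S0; S4-1->S4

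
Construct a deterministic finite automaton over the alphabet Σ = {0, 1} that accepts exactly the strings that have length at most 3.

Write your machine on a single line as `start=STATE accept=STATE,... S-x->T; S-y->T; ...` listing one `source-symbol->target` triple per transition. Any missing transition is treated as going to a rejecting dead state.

start=S0; accept=S0,S1,S2,S3; S0-0->S1; S0-1->S1; S1-0->S2; S1-1->S2; S2-0->S3; S2-1->S3; S3-0->S4; S3-1->S4; S4-0->S4; S4-1->S4

Count input length up to 4: every symbol moves from S0 toward S4, which means 'more than 3' and absorbs. Accept from {S0, S1, S2, S3}.
        0   1  
>* S0   S1  S1 
 * S1   S2  S2 
 * S2   S3  S3 
 * S3   S4  S4 
   S4   S4  S4 
(> = start, * = accepting)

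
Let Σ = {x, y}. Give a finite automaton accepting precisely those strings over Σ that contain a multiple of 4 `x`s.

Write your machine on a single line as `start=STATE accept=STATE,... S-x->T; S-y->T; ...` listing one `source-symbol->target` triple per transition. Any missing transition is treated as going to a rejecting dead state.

Keep the running count of `x`s modulo 4: each `x` advances along the cycle s0 → s1 → s2 → s3 → s0 while other symbols loop. Accept at s0.
With 4 states:
        x   y  
>* s0   s1  s0 
   s1   s2  s1 
   s2   s3  s2 
   s3   s0  s3 
(> = start, * = accepting)

start=s0; accept=s0; s0-x->s1; s0-y->s0; s1-x->s2; s1-y->s1; s2-x->s3; s2-y->s2; s3-x->s0; s3-y->s3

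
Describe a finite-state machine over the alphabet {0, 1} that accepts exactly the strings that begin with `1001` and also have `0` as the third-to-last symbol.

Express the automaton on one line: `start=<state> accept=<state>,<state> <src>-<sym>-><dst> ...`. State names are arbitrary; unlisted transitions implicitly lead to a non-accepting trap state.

start=q0 accept=q5,q6,q7,q12 q0-0->q1 q0-1->q2 q1-0->q1 q1-1->q1 q2-0->q3 q2-1->q1 q3-0->q4 q3-1->q1 q4-0->q1 q4-1->q5 q5-0->q6 q5-1->q7 q6-0->q8 q6-1->q9 q7-0->q10 q7-1->q11 q8-0->q12 q8-1->q5 q9-0->q6 q9-1->q7 q10-0->q8 q10-1->q9 q11-0->q10 q11-1->q11 q12-0->q12 q12-1->q5

Handle the two conditions separately and then intersect. One (6 states) tracks whether the input so far still matches the prefix `1001`; the other (15 states) tracks the last 3 symbols read. Each combined state is a pair, one component from each; accept when both components accept. After merging equivalent states the machine shrinks.
13 states suffice.
          0    1  
>  q0     q1   q2 
   q1     q1   q1 
   q2     q3   q1 
   q3     q4   q1 
   q4     q1   q5 
 * q5     q6   q7 
 * q6     q8   q9 
 * q7    q10  q11 
   q8    q12   q5 
   q9     q6   q7 
   q10    q8   q9 
   q11   q10  q11 
 * q12   q12   q5 
(> = start, * = accepting)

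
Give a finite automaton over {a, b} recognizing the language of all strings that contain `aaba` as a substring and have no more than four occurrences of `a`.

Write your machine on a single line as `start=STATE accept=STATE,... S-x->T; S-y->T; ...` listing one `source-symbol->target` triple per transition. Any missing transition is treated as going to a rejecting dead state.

start=q0; accept=q9,q10; q0-a->q1; q0-b->q0; q1-a->q2; q1-b->q3; q2-a->q4; q2-b->q5; q3-a->q6; q3-b->q3; q4-a->q7; q4-b->q8; q5-a->q9; q5-b->q7; q6-a->q4; q6-b->q7; q7-a->q7; q7-b->q7; q8-a->q10; q8-b->q7; q9-a->q10; q9-b->q9; q10-a->q7; q10-b->q10

Handle the two conditions separately and then intersect. One (5 states) tracks whether and how much of `aaba` has been seen; the other (6 states) tracks the count of `a`s, saturating at 5. Each combined state is a pair, one component from each; accept when both components accept. After merging equivalent states the machine shrinks.
          a    b  
>  q0     q1   q0 
   q1     q2   q3 
   q2     q4   q5 
   q3     q6   q3 
   q4     q7   q8 
   q5     q9   q7 
   q6     q4   q7 
   q7     q7   q7 
   q8    q10   q7 
 * q9    q10   q9 
 * q10    q7  q10 
(> = start, * = accepting)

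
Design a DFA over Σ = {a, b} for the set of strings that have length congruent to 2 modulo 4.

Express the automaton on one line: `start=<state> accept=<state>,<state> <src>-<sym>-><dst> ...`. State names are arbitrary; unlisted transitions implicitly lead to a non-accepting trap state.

start=S0 accept=S2 S0-a->S1 S0-b->S1 S1-a->S2 S1-b->S2 S2-a->S3 S2-b->S3 S3-a->S0 S3-b->S0

Count input length modulo 4: every symbol advances one step around the cycle S0 → S1 → S2 → S3 → S0. Accept at S2.
        a   b  
>  S0   S1  S1 
   S1   S2  S2 
 * S2   S3  S3 
   S3   S0  S0 
(> = start, * = accepting)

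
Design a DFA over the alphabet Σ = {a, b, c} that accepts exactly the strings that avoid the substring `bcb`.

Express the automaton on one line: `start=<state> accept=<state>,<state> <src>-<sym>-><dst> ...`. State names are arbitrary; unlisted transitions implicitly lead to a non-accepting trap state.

Track partial matches of the forbidden pattern `bcb`. State s3 is a dead state reached once `bcb` has occurred; every other state accepts. s0 means no part of `bcb` is currently matched.
        a   b   c  
>* s0   s0  s1  s0 
 * s1   s0  s1  s2 
 * s2   s0  s3  s0 
   s3   s3  s3  s3 
(> = start, * = accepting)

start=s0 accept=s0,s1,s2 s0-a->s0 s0-b->s1 s0-c->s0 s1-a->s0 s1-b->s1 s1-c->s2 s2-a->s0 s2-b->s3 s2-c->s0 s3-a->s3 s3-b->s3 s3-c->s3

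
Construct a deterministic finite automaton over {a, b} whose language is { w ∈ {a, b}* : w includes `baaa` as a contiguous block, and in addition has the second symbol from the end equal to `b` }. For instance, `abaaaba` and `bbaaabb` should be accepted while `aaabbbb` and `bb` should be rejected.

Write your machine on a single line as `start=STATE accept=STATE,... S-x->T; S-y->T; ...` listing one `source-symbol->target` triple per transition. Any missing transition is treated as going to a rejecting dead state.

start=q0; accept=q10,q11; q0-a->q1; q0-b->q2; q1-a->q3; q1-b->q4; q2-a->q5; q2-b->q6; q3-a->q3; q3-b->q4; q4-a->q5; q4-b->q6; q5-a->q7; q5-b->q4; q6-a->q5; q6-b->q6; q7-a->q8; q7-b->q4; q8-a->q8; q8-b->q9; q9-a->q10; q9-b->q11; q10-a->q8; q10-b->q9; q11-a->q10; q11-b->q11

Build one automaton per condition and run them in lockstep. The first has 5 states tracking whether and how much of `baaa` has been seen; the second has 7 states tracking the last 2 symbols read. A product state is a pair (one from each), accepting exactly when both do.
A 12-state machine:
          a    b  
>  q0     q1   q2 
   q1     q3   q4 
   q2     q5   q6 
   q3     q3   q4 
   q4     q5   q6 
   q5     q7   q4 
   q6     q5   q6 
   q7     q8   q4 
   q8     q8   q9 
   q9    q10  q11 
 * q10    q8   q9 
 * q11   q10  q11 
(> = start, * = accepting)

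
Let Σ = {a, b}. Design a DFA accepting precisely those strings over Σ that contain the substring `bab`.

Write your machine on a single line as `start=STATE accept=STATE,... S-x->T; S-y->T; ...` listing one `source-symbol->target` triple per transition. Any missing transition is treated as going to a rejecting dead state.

States S0..S2 record the length of the longest prefix of `bab` that matches the current input suffix. Reaching S3 means `bab` has been seen, and we stay there forever. Accept from S3.
        a   b  
>  S0   S0  S1 
   S1   S2  S1 
   S2   S0  S3 
 * S3   S3  S3 
(> = start, * = accepting)

start=S0; accept=S3; S0-a->S0; S0-b->S1; S1-a->S2; S1-b->S1; S2-a->S0; S2-b->S3; S3-a->S3; S3-b->S3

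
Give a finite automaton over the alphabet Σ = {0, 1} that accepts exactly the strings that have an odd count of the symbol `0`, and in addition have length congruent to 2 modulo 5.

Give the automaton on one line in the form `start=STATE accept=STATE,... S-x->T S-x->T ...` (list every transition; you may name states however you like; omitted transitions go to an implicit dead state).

start=q0 accept=q4 q0-0->q1 q0-1->q2 q1-0->q3 q1-1->q4 q2-0->q4 q2-1->q3 q3-0->q5 q3-1->q6 q4-0->q6 q4-1->q5 q5-0->q7 q5-1->q8 q6-0->q8 q6-1->q7 q7-0->q9 q7-1->q0 q8-0->q0 q8-1->q9 q9-0->q2 q9-1->q1

Run two small machines in parallel and take their product. The first has 2 states tracking the count of `0`s modulo 2; the second has 5 states tracking the input length modulo 5. A product state is a pair (one from each), accepting exactly when both do.
A 10-state machine:
        0   1  
>  q0   q1  q2 
   q1   q3  q4 
   q2   q4  q3 
   q3   q5  q6 
 * q4   q6  q5 
   q5   q7  q8 
   q6   q8  q7 
   q7   q9  q0 
   q8   q0  q9 
   q9   q2  q1 
(> = start, * = accepting)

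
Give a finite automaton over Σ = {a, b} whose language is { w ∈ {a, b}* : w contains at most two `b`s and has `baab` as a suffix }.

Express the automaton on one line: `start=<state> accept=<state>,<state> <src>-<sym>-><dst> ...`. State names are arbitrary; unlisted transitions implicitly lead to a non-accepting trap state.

start=q0 accept=q8 q0-a->q0 q0-b->q1 q1-a->q2 q1-b->q3 q2-a->q4 q2-b->q3 q3-a->q5 q3-b->q6 q4-a->q7 q4-b->q8 q5-a->q9 q5-b->q6 q6-a->q10 q6-b->q6 q7-a->q7 q7-b->q3 q8-a->q5 q8-b->q6 q9-a->q11 q9-b->q12 q10-a->q13 q10-b->q6 q11-a->q11 q11-b->q6 q12-a->q10 q12-b->q6 q13-a->q14 q13-b->q12 q14-a->q14 q14-b->q6

Build one automaton per condition and run them in lockstep. One (4 states) tracks the count of `b`s, saturating at 3; the other (5 states) tracks how much of the suffix `baab` has currently been matched. Each combined state is a pair, one component from each; accept when both components accept.
With 15 states:
          a    b  
>  q0     q0   q1 
   q1     q2   q3 
   q2     q4   q3 
   q3     q5   q6 
   q4     q7   q8 
   q5     q9   q6 
   q6    q10   q6 
   q7     q7   q3 
 * q8     q5   q6 
   q9    q11  q12 
   q10   q13   q6 
   q11   q11   q6 
   q12   q10   q6 
   q13   q14  q12 
   q14   q14   q6 
(> = start, * = accepting)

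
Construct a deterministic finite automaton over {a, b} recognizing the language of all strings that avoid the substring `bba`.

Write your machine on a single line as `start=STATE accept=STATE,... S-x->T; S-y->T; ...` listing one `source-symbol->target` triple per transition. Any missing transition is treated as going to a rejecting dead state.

This is the complement of 'contains `bba`'. Use the same substring-matching states — S0 through S3 holding how much of `bba` has just been matched — but flip the accepting set: everything except the trap S3 accepts.
A 4-state machine:
        a   b  
>* S0   S0  S1 
 * S1   S0  S2 
 * S2   S3  S2 
   S3   S3  S3 
(> = start, * = accepting)

start=S0; accept=S0,S1,S2; S0-a->S0; S0-b->S1; S1-a->S0; S1-b->S2; S2-a->S3; S2-b->S2; S3-a->S3; S3-b->S3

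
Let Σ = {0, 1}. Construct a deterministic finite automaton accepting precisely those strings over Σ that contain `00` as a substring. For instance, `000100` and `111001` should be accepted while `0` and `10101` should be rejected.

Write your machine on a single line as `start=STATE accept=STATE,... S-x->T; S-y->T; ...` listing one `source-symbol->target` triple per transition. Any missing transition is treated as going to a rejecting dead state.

States A..B record the length of the longest prefix of `00` that matches the current input suffix. Reaching C means `00` has been seen, and we stay there forever. Accept from C.
A 3-state machine:
       0  1 
>  A   B  A 
   B   C  A 
 * C   C  C 
(> = start, * = accepting)

start=A; accept=C; A-0->B; A-1->A; B-0->C; B-1->A; C-0->C; C-1->C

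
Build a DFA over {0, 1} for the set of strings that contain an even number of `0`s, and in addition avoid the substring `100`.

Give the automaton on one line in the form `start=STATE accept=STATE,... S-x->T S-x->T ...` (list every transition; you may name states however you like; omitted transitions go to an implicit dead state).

Handle the two conditions separately and then intersect. The first has 2 states tracking the count of `0`s modulo 2; the second has 4 states tracking partial matches of the forbidden pattern `100`. A product state is a pair (one from each), accepting exactly when both do. Minimizing collapses redundant product states.
7 states suffice.
        0   1  
>* S0   S1  S2 
   S1   S0  S3 
 * S2   S4  S2 
   S3   S5  S3 
   S4   S6  S3 
 * S5   S6  S2 
   S6   S6  S6 
(> = start, * = accepting)

start=S0 accept=S0,S2,S5 S0-0->S1 S0-1->S2 S1-0->S0 S1-1->S3 S2-0->S4 S2-1->S2 S3-0->S5 S3-1->S3 S4-0->S6 S4-1->S3 S5-0->S6 S5-1->S2 S6-0->S6 S6-1->S6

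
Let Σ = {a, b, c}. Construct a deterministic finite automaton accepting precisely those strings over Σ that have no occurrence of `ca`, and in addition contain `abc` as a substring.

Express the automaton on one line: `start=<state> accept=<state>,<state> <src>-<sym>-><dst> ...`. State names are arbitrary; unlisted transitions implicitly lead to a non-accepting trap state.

start=s0 accept=s5,s9 s0-a->s1 s0-b->s0 s0-c->s2 s1-a->s1 s1-b->s3 s1-c->s2 s2-a->s4 s2-b->s0 s2-c->s2 s3-a->s1 s3-b->s0 s3-c->s5 s4-a->s4 s4-b->s6 s4-c->s7 s5-a->s8 s5-b->s9 s5-c->s5 s6-a->s4 s6-b->s7 s6-c->s8 s7-a->s4 s7-b->s7 s7-c->s7 s8-a->s8 s8-b->s8 s8-c->s8 s9-a->s9 s9-b->s9 s9-c->s5

Handle the two conditions separately and then intersect. The first has 3 states tracking partial matches of the forbidden pattern `ca`; the second has 4 states tracking whether and how much of `abc` has been seen. A product state is a pair (one from each), accepting exactly when both do.
10 states suffice.
        a   b   c  
>  s0   s1  s0  s2 
   s1   s1  s3  s2 
   s2   s4  s0  s2 
   s3   s1  s0  s5 
   s4   s4  s6  s7 
 * s5   s8  s9  s5 
   s6   s4  s7  s8 
   s7   s4  s7  s7 
   s8   s8  s8  s8 
 * s9   s9  s9  s5 
(> = start, * = accepting)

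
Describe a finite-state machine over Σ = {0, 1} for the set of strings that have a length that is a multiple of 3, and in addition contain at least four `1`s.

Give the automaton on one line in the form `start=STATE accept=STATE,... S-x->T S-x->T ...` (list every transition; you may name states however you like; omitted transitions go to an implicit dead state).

Run two small machines in parallel and take their product. The first has 3 states tracking the input length modulo 3; the second has 6 states tracking the count of `1`s, saturating at 5. A product state is a pair (one from each), accepting exactly when both do. Equivalent product states are then merged.
With 15 states:
          0    1  
>  S0     S1   S2 
   S1     S3   S4 
   S2     S4   S5 
   S3     S0   S6 
   S4     S6   S7 
   S5     S7   S8 
   S6     S2   S9 
   S7     S9  S10 
   S8    S10  S11 
   S9     S5  S12 
   S10   S12  S13 
   S11   S13  S13 
   S12    S8  S14 
   S13   S14  S14 
 * S14   S11  S11 
(> = start, * = accepting)

start=S0 accept=S14 S0-0->S1 S0-1->S2 S1-0->S3 S1-1->S4 S2-0->S4 S2-1->S5 S3-0->S0 S3-1->S6 S4-0->S6 S4-1->S7 S5-0->S7 S5-1->S8 S6-0->S2 S6-1->S9 S7-0->S9 S7-1->S10 S8-0->S10 S8-1->S11 S9-0->S5 S9-1->S12 S10-0->S12 S10-1->S13 S11-0->S13 S11-1->S13 S12-0->S8 S12-1->S14 S13-0->S14 S13-1->S14 S14-0->S11 S14-1->S11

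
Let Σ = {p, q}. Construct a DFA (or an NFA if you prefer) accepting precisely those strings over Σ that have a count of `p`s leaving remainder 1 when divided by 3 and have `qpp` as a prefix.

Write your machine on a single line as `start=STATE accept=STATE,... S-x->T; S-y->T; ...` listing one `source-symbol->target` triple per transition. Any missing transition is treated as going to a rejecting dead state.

start=A; accept=I; A-p->B; A-q->C; B-p->D; B-q->B; C-p->E; C-q->F; D-p->F; D-q->D; E-p->G; E-q->B; F-p->B; F-q->F; G-p->H; G-q->G; H-p->I; H-q->H; I-p->G; I-q->I

Run two small machines in parallel and take their product. One (3 states) tracks the count of `p`s modulo 3; the other (5 states) tracks whether the input so far still matches the prefix `qpp`. Each combined state is a pair, one component from each; accept when both components accept.
A 9-state machine:
       p  q 
>  A   B  C 
   B   D  B 
   C   E  F 
   D   F  D 
   E   G  B 
   F   B  F 
   G   H  G 
   H   I  H 
 * I   G  I 
(> = start, * = accepting)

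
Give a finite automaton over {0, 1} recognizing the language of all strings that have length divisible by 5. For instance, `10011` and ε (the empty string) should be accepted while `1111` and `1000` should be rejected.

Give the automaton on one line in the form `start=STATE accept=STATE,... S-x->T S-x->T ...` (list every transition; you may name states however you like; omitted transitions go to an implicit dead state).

Only the length mod 5 matters, so use a 5-cycle: from any state, every input symbol moves to the next state, wrapping q4 back to q0. Mark q0 accepting.
With 5 states:
        0   1  
>* q0   q1  q1 
   q1   q2  q2 
   q2   q3  q3 
   q3   q4  q4 
   q4   q0  q0 
(> = start, * = accepting)

start=q0 accept=q0 q0-0->q1 q0-1->q1 q1-0->q2 q1-1->q2 q2-0->q3 q2-1->q3 q3-0->q4 q3-1->q4 q4-0->q0 q4-1->q0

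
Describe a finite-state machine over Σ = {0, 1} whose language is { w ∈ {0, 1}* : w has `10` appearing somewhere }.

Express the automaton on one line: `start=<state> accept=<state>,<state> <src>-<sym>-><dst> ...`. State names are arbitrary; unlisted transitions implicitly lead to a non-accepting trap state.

States S0..S1 record the length of the longest prefix of `10` that matches the current input suffix. Reaching S2 means `10` has been seen, and we stay there forever. Accept from S2.
3 states suffice.
        0   1  
>  S0   S0  S1 
   S1   S2  S1 
 * S2   S2  S2 
(> = start, * = accepting)

start=S0 accept=S2 S0-0->S0 S0-1->S1 S1-0->S2 S1-1->S1 S2-0->S2 S2-1->S2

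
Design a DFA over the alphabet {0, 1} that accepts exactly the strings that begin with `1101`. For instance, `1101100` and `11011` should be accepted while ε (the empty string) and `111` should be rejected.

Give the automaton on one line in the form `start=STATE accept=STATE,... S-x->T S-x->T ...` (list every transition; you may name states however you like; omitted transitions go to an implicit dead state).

start=A accept=E A-0->F A-1->B B-0->F B-1->C C-0->D C-1->F D-0->F D-1->E E-0->E E-1->E F-0->F F-1->F

Walk along `1101` while the input agrees: from A take `1` to B, and so on. Any deviation drops to the rejecting sink F. Once E is reached the prefix is confirmed and every continuation is accepted.
With 6 states:
       0  1 
>  A   F  B 
   B   F  C 
   C   D  F 
   D   F  E 
 * E   E  E 
   F   F  F 
(> = start, * = accepting)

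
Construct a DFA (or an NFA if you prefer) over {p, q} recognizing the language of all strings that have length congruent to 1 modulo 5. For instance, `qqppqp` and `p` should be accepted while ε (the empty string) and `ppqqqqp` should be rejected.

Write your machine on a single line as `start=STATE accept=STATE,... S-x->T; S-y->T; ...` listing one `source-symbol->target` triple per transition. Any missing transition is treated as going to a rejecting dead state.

start=A; accept=B; A-p->B; A-q->B; B-p->C; B-q->C; C-p->D; C-q->D; D-p->E; D-q->E; E-p->A; E-q->A

Only the length mod 5 matters, so use a 5-cycle: from any state, every input symbol moves to the next state, wrapping E back to A. Mark B accepting.
A 5-state machine:
       p  q 
>  A   B  B 
 * B   C  C 
   C   D  D 
   D   E  E 
   E   A  A 
(> = start, * = accepting)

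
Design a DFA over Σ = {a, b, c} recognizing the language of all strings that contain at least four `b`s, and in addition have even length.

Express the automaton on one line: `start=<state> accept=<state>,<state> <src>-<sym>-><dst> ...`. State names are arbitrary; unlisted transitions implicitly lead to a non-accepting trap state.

Run two small machines in parallel and take their product. The first has 6 states tracking the count of `b`s, saturating at 5; the second has 2 states tracking the input length modulo 2. A product state is a pair (one from each), accepting exactly when both do. After merging equivalent states the machine shrinks.
With 10 states:
        a   b   c  
>  S0   S1  S2  S1 
   S1   S0  S3  S0 
   S2   S3  S4  S3 
   S3   S2  S5  S2 
   S4   S5  S6  S5 
   S5   S4  S7  S4 
   S6   S7  S8  S7 
   S7   S6  S9  S6 
 * S8   S9  S9  S9 
   S9   S8  S8  S8 
(> = start, * = accepting)

start=S0 accept=S8 S0-a->S1 S0-b->S2 S0-c->S1 S1-a->S0 S1-b->S3 S1-c->S0 S2-a->S3 S2-b->S4 S2-c->S3 S3-a->S2 S3-b->S5 S3-c->S2 S4-a->S5 S4-b->S6 S4-c->S5 S5-a->S4 S5-b->S7 S5-c->S4 S6-a->S7 S6-b->S8 S6-c->S7 S7-a->S6 S7-b->S9 S7-c->S6 S8-a->S9 S8-b->S9 S8-c->S9 S9-a->S8 S9-b->S8 S9-c->S8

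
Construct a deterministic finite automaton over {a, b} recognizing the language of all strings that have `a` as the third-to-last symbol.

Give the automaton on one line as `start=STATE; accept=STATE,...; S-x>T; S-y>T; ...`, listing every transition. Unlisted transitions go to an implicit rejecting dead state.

start=q0; accept=q7,q8,q9,q10; q0-a>q1; q0-b>q2; q1-a>q3; q1-b>q4; q2-a>q5; q2-b>q6; q3-a>q7; q3-b>q8; q4-a>q9; q4-b>q10; q5-a>q11; q5-b>q12; q6-a>q13; q6-b>q14; q7-a>q7; q7-b>q8; q8-a>q9; q8-b>q10; q9-a>q11; q9-b>q12; q10-a>q13; q10-b>q14; q11-a>q7; q11-b>q8; q12-a>q9; q12-b>q10; q13-a>q11; q13-b>q12; q14-a>q13; q14-b>q14

A DFA must remember the last 3 symbols (since which symbol is third-to-last isn't known until the input ends). Use one state per possible window of the last ≤3 symbols; accept from those whose window starts with `a`.
15 states suffice.
          a    b  
>  q0     q1   q2 
   q1     q3   q4 
   q2     q5   q6 
   q3     q7   q8 
   q4     q9  q10 
   q5    q11  q12 
   q6    q13  q14 
 * q7     q7   q8 
 * q8     q9  q10 
 * q9    q11  q12 
 * q10   q13  q14 
   q11    q7   q8 
   q12    q9  q10 
   q13   q11  q12 
   q14   q13  q14 
(> = start, * = accepting)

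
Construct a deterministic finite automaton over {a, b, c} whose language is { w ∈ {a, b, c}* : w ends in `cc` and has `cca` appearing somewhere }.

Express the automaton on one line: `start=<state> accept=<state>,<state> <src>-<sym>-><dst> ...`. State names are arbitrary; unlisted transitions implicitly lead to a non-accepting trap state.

Build one automaton per condition and run them in lockstep. The first has 3 states tracking how much of the suffix `cc` has currently been matched; the second has 4 states tracking whether and how much of `cca` has been seen. A product state is a pair (one from each), accepting exactly when both do.
6 states suffice.
        a   b   c  
>  S0   S0  S0  S1 
   S1   S0  S0  S2 
   S2   S3  S0  S2 
   S3   S3  S3  S4 
   S4   S3  S3  S5 
 * S5   S3  S3  S5 
(> = start, * = accepting)

start=S0 accept=S5 S0-a->S0 S0-b->S0 S0-c->S1 S1-a->S0 S1-b->S0 S1-c->S2 S2-a->S3 S2-b->S0 S2-c->S2 S3-a->S3 S3-b->S3 S3-c->S4 S4-a->S3 S4-b->S3 S4-c->S5 S5-a->S3 S5-b->S3 S5-c->S5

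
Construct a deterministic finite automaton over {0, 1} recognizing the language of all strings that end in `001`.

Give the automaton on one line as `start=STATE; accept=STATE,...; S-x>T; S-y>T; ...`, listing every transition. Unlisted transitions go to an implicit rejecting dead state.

start=s0; accept=s3; s0-0>s1; s0-1>s0; s1-0>s2; s1-1>s0; s2-0>s2; s2-1>s3; s3-0>s1; s3-1>s0

Let each state record the length of the longest suffix of the input read so far that is also a prefix of `001`. s1 means the last symbol is `0`; s2 means the last 2 symbols are `00`; s3 means the last 3 symbols are `001`. Accept only at s3, where the string currently ends in `001`.
A 4-state machine:
        0   1  
>  s0   s1  s0 
   s1   s2  s0 
   s2   s2  s3 
 * s3   s1  s0 
(> = start, * = accepting)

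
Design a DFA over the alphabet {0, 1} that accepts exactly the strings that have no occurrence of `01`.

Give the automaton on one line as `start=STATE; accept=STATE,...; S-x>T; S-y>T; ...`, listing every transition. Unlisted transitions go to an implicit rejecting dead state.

Track partial matches of the forbidden pattern `01`. State S2 is a dead state reached once `01` has occurred; every other state accepts. S0 means no part of `01` is currently matched.
A 3-state machine:
        0   1  
>* S0   S1  S0 
 * S1   S1  S2 
   S2   S2  S2 
(> = start, * = accepting)

start=S0; accept=S0,S1; S0-0>S1; S0-1>S0; S1-0>S1; S1-1>S2; S2-0>S2; S2-1>S2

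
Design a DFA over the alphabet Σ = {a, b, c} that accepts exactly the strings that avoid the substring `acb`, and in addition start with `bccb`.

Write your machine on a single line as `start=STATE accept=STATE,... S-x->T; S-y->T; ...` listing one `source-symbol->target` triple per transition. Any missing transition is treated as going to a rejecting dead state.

Handle the two conditions separately and then intersect. The first has 4 states tracking partial matches of the forbidden pattern `acb`; the second has 6 states tracking whether the input so far still matches the prefix `bccb`. A product state is a pair (one from each), accepting exactly when both do. Minimizing collapses redundant product states.
With 8 states:
        a   b   c  
>  S0   S1  S2  S1 
   S1   S1  S1  S1 
   S2   S1  S1  S3 
   S3   S1  S1  S4 
   S4   S1  S5  S1 
 * S5   S6  S5  S5 
 * S6   S6  S5  S7 
 * S7   S6  S1  S5 
(> = start, * = accepting)

start=S0; accept=S5,S6,S7; S0-a->S1; S0-b->S2; S0-c->S1; S1-a->S1; S1-b->S1; S1-c->S1; S2-a->S1; S2-b->S1; S2-c->S3; S3-a->S1; S3-b->S1; S3-c->S4; S4-a->S1; S4-b->S5; S4-c->S1; S5-a->S6; S5-b->S5; S5-c->S5; S6-a->S6; S6-b->S5; S6-c->S7; S7-a->S6; S7-b->S1; S7-c->S5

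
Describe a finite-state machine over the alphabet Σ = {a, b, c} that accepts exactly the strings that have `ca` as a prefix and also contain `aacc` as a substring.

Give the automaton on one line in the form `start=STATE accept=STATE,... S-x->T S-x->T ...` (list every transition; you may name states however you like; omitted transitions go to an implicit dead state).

Run two small machines in parallel and take their product. One (4 states) tracks whether the input so far still matches the prefix `ca`; the other (5 states) tracks whether and how much of `aacc` has been seen. Each combined state is a pair, one component from each; accept when both components accept.
With 12 states:
          a    b    c  
>  s0     s1   s2   s3 
   s1     s4   s2   s2 
   s2     s1   s2   s2 
   s3     s5   s2   s2 
   s4     s4   s2   s6 
   s5     s7   s8   s8 
   s6     s1   s2   s9 
   s7     s7   s8  s10 
   s8     s5   s8   s8 
   s9     s9   s9   s9 
   s10    s5   s8  s11 
 * s11   s11  s11  s11 
(> = start, * = accepting)

start=s0 accept=s11 s0-a->s1 s0-b->s2 s0-c->s3 s1-a->s4 s1-b->s2 s1-c->s2 s2-a->s1 s2-b->s2 s2-c->s2 s3-a->s5 s3-b->s2 s3-c->s2 s4-a->s4 s4-b->s2 s4-c->s6 s5-a->s7 s5-b->s8 s5-c->s8 s6-a->s1 s6-b->s2 s6-c->s9 s7-a->s7 s7-b->s8 s7-c->s10 s8-a->s5 s8-b->s8 s8-c->s8 s9-a->s9 s9-b->s9 s9-c->s9 s10-a->s5 s10-b->s8 s10-c->s11 s11-a->s11 s11-b->s11 s11-c->s11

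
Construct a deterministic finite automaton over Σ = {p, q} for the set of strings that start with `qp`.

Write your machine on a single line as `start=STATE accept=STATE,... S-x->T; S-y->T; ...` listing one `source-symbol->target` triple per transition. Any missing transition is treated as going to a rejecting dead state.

Check the first 2 symbols one by one: s0 through s1 record how many have matched `qp` so far; any wrong symbol goes to the dead state s3. After all 2 match we enter the accepting sink s2.
        p   q  
>  s0   s3  s1 
   s1   s2  s3 
 * s2   s2  s2 
   s3   s3  s3 
(> = start, * = accepting)

start=s0; accept=s2; s0-p->s3; s0-q->s1; s1-p->s2; s1-q->s3; s2-p->s2; s2-q->s2; s3-p->s3; s3-q->s3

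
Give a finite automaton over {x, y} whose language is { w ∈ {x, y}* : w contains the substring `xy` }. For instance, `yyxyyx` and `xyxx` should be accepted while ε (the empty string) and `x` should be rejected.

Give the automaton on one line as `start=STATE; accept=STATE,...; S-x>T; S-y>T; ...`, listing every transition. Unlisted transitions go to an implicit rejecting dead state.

start=q0; accept=q2; q0-x>q1; q0-y>q0; q1-x>q1; q1-y>q2; q2-x>q2; q2-y>q2

Track how much of `xy` has been matched so far: state q0 is no progress, q2 is the absorbing accept state reached once `xy` has occurred. Intermediate states record partial matches; on a mismatch, fall back to the longest reusable overlap.
With 3 states:
        x   y  
>  q0   q1  q0 
   q1   q1  q2 
 * q2   q2  q2 
(> = start, * = accepting)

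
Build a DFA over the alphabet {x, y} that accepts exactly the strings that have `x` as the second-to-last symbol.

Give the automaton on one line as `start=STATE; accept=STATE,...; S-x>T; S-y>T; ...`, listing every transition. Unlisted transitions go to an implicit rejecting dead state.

A DFA must remember the last 2 symbols (since which symbol is second-to-last isn't known until the input ends). Use one state per possible window of the last ≤2 symbols; accept from those whose window starts with `x`.
With 7 states:
       x  y 
>  A   B  C 
   B   D  E 
   C   F  G 
 * D   D  E 
 * E   F  G 
   F   D  E 
   G   F  G 
(> = start, * = accepting)

start=A; accept=D,E; A-x>B; A-y>C; B-x>D; B-y>E; C-x>F; C-y>G; D-x>D; D-y>E; E-x>F; E-y>G; F-x>D; F-y>E; G-x>F; G-y>G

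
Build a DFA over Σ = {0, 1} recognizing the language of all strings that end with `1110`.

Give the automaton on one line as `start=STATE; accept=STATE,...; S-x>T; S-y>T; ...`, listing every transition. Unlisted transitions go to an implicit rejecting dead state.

start=s0; accept=s4; s0-0>s0; s0-1>s1; s1-0>s0; s1-1>s2; s2-0>s0; s2-1>s3; s3-0>s4; s3-1>s3; s4-0>s0; s4-1>s1

Let each state record the length of the longest suffix of the input read so far that is also a prefix of `1110`. s1 means the last symbol is `1`; s2 means the last 2 symbols are `11`; s3 means the last 3 symbols are `111`; s4 means the last 4 symbols are `1110`. Accept only at s4, where the string currently ends in `1110`.
5 states suffice.
        0   1  
>  s0   s0  s1 
   s1   s0  s2 
   s2   s0  s3 
   s3   s4  s3 
 * s4   s0  s1 
(> = start, * = accepting)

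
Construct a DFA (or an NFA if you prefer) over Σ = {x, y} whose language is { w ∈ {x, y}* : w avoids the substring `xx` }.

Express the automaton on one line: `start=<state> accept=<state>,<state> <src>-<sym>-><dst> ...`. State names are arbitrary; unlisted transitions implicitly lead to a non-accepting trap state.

start=q0 accept=q0,q1 q0-x->q1 q0-y->q0 q1-x->q2 q1-y->q0 q2-x->q2 q2-y->q2

This is the complement of 'contains `xx`'. Use the same substring-matching states — q0 through q2 holding how much of `xx` has just been matched — but flip the accepting set: everything except the trap q2 accepts.
With 3 states:
        x   y  
>* q0   q1  q0 
 * q1   q2  q0 
   q2   q2  q2 
(> = start, * = accepting)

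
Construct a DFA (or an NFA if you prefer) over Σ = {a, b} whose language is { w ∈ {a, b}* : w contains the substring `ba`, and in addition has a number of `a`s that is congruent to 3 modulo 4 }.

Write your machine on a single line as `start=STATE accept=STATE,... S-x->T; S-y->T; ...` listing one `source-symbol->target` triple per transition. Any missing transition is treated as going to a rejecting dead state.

Handle the two conditions separately and then intersect. One (3 states) tracks whether and how much of `ba` has been seen; the other (4 states) tracks the count of `a`s modulo 4. Each combined state is a pair, one component from each; accept when both components accept. Equivalent product states are then merged.
With 9 states:
        a   b  
>  q0   q1  q2 
   q1   q3  q4 
   q2   q4  q2 
   q3   q5  q6 
   q4   q6  q4 
   q5   q0  q7 
   q6   q8  q6 
   q7   q2  q7 
 * q8   q2  q8 
(> = start, * = accepting)

start=q0; accept=q8; q0-a->q1; q0-b->q2; q1-a->q3; q1-b->q4; q2-a->q4; q2-b->q2; q3-a->q5; q3-b->q6; q4-a->q6; q4-b->q4; q5-a->q0; q5-b->q7; q6-a->q8; q6-b->q6; q7-a->q2; q7-b->q7; q8-a->q2; q8-b->q8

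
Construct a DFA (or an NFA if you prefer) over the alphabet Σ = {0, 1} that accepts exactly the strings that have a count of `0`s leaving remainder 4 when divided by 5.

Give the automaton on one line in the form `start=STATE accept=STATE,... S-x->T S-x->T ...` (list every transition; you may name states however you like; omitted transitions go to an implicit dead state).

The only thing that matters is how many `0`s have appeared, reduced mod 5. Use one state per residue: s0 for 0, …, s4 for 4. Reading `0` moves to the next residue; anything else stays put. s4 is accepting.
With 5 states:
        0   1  
>  s0   s1  s0 
   s1   s2  s1 
   s2   s3  s2 
   s3   s4  s3 
 * s4   s0  s4 
(> = start, * = accepting)

start=s0 accept=s4 s0-0->s1 s0-1->s0 s1-0->s2 s1-1->s1 s2-0->s3 s2-1->s2 s3-0->s4 s3-1->s3 s4-0->s0 s4-1->s4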